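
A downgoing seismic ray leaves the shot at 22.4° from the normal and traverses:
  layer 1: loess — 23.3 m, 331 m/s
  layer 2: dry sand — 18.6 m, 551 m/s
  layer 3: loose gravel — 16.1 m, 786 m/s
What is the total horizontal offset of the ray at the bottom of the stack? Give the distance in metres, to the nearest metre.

59 m

Apply Snell's law at each interface; in layer i the horizontal offset is hᵢ·tan θᵢ.
Layer 1: θ = 22.40°; offset = 23.3·tan 22.40° = 9.604 m.
Layer 2: sin θ = 551·sin 22.4°/331 = 0.6343, θ = 39.37°; offset = 18.6·tan 39.37° = 15.263 m.
Layer 3: sin θ = 786·sin 22.4°/331 = 0.9049, θ = 64.81°; offset = 16.1·tan 64.81° = 34.229 m.
Total horizontal offset = 59.096 m.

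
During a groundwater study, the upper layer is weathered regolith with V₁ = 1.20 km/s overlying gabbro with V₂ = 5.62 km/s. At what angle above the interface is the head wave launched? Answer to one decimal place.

77.7°

At critical incidence the refracted ray runs along the interface (θ₂ = 90°), so sin θ_c = V₁/V₂.
θ_c = arcsin(1.20/5.62) = arcsin 0.2135 = 12.33°.
Measured from the interface: 90° − 12.33° = 77.67°.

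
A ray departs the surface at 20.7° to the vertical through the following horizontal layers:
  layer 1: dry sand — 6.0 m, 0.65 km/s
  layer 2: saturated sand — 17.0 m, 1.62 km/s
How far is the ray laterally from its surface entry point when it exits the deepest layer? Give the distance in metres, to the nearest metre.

34 m

p = sin θ₁/V₁ = sin 20.7°/0.65 = 5.4381e-01 s/km is conserved through the stack.
Layer 1: θ = 20.70°; offset = 6.0·tan 20.70° = 2.267 m.
Layer 2: sin θ = p·1.62 = 0.8810 → θ = 61.76°; offset = 17.0·tan 61.76° = 31.651 m.
Total horizontal offset = 33.918 m.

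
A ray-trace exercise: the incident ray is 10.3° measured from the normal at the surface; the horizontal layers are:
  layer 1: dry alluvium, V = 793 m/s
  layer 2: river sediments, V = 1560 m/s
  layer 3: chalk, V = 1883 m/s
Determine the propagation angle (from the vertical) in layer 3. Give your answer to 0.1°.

25.1°

Snell's law across each interface conserves sin θ / V, so sin θ_3 = V_3·sin θ₁/V₁.
sin θ_3 = 1883 × sin 10.3° / 793 = 0.4246.
θ_3 = 25.12° from the vertical.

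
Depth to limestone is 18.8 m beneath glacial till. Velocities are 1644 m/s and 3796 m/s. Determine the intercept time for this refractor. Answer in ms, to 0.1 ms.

20.6 ms

θ_c = arcsin(V₁/V₂) = arcsin(1644/3796) = 25.66°; cos θ_c = 0.9014.
tᵢ = 2h·cos θ_c / V₁ = 2·18.8·0.9014 / 1644 = 0.02061 s.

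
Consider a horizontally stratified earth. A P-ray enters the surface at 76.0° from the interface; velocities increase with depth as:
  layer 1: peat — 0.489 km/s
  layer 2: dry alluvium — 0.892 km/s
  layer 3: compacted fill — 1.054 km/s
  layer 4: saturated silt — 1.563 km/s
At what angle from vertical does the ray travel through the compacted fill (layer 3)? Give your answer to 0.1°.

From the normal: θ₁ = 90° − 76.0° = 14.0°.
Snell's law across each interface conserves sin θ / V, so sin θ_3 = V_3·sin θ₁/V₁.
sin θ_3 = 1.054 × sin 14.0° / 0.489 = 0.5214.
θ_3 = arcsin 0.5214 = 31.43°.

31.4°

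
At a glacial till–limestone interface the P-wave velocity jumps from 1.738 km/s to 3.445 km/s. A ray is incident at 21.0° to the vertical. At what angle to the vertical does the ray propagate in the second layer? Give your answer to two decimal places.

45.26°

sin θ₁/V₁ = sin θ₂/V₂ ⇒ sin θ₂ = 3.445·sin 21.0°/1.738 = 3.445·0.3584/1.738 = 0.7103.
θ₂ = arcsin 0.7103 = 45.26° from the normal.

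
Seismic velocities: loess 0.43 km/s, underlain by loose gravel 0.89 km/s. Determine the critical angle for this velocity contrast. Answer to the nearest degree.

29°

At critical incidence the refracted ray runs along the interface (θ₂ = 90°), so sin θ_c = V₁/V₂.
θ_c = arcsin(0.43/0.89) = arcsin 0.4831 = 28.89°.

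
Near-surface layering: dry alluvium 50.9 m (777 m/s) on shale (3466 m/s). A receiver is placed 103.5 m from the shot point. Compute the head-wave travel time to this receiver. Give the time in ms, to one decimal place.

θ_c = arcsin(V₁/V₂) = arcsin(777/3466) = 12.95°, cos θ_c = 0.9745.
Intercept time tᵢ = 2h cos θ_c / V₁ = 2·50.9·0.9745/777 = 0.12768 s.
t = x/V₂ + tᵢ = 103.5/3466 + 0.12768 = 0.15754 s.

157.5 ms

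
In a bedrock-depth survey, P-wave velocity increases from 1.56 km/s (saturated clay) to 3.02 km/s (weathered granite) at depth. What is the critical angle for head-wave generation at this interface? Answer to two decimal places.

Critical incidence: sin θ_c = V₁/V₂ = 1.56/3.02 = 0.5166.
θ_c = arcsin 0.5166 = 31.10°.

31.10°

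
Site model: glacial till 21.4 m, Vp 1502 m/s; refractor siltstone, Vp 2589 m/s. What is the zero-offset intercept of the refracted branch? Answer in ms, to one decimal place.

23.2 ms

θ_c = arcsin(V₁/V₂) = arcsin(1502/2589) = 35.46°; cos θ_c = 0.8145.
tᵢ = 2h·cos θ_c / V₁ = 2·21.4·0.8145 / 1502 = 0.02321 s.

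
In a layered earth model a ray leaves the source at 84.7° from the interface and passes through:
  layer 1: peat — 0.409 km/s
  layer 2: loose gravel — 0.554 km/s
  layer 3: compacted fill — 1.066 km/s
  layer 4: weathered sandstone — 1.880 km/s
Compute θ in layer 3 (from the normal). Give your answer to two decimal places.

From the normal: θ₁ = 90° − 84.7° = 5.3°.
Ray parameter p = sin 5.3° / 0.409 = 2.2584e-01 s/km.
sin θ_3 = p·V_3 = 2.2584e-01 × 1.066 = 0.2408.
θ_3 = arcsin 0.2408 = 13.93°.

13.93°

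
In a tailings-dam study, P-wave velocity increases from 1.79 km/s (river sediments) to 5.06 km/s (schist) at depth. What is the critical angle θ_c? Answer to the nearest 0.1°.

At critical incidence the refracted ray runs along the interface (θ₂ = 90°), so sin θ_c = V₁/V₂.
θ_c = arcsin(1.79/5.06) = arcsin 0.3538 = 20.72°.

20.7°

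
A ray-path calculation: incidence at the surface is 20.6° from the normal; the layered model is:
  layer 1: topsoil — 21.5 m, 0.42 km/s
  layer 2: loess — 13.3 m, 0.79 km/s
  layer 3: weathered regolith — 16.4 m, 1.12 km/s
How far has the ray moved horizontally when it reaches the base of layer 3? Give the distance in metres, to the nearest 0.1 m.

64.3 m

Apply Snell's law at each interface; in layer i the horizontal offset is hᵢ·tan θᵢ.
Layer 1: θ = 20.60°; offset = 21.5·tan 20.60° = 8.081 m.
Layer 2: sin θ = 0.79·sin 20.6°/0.42 = 0.6618, θ = 41.44°; offset = 13.3·tan 41.44° = 11.741 m.
Layer 3: sin θ = 1.12·sin 20.6°/0.42 = 0.9382, θ = 69.76°; offset = 16.4·tan 69.76° = 44.475 m.
Summing the layer offsets gives 64.297 m.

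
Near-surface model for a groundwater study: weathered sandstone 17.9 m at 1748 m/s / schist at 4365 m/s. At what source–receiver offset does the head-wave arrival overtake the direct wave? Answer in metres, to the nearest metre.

55 m

x_cross = 2h·√((V₂+V₁)/(V₂−V₁)).
(V₂+V₁)/(V₂−V₁) = (4365+1748)/(4365−1748) = 2.3359; √ = 1.5284.
x_cross = 2·17.9·1.5284 = 54.72 m.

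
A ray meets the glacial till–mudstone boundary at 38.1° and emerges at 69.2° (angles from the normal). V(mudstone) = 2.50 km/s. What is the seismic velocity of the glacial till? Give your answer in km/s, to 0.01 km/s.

Snell's law: sin 38.1°/V₁ = sin 69.2°/V₂.
V₁ = V₂·sin 38.1°/sin 69.2° = 2.50 × 0.6601 = 1.65 km/s.

1.65 km/s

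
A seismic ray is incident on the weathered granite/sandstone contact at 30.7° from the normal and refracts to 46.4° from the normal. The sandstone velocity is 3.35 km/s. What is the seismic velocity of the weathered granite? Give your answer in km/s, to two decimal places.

Snell's law: sin 30.7°/V₁ = sin 46.4°/V₂.
V₁ = V₂·sin 30.7°/sin 46.4° = 3.35 × 0.7050 = 2.36 km/s.

2.36 km/s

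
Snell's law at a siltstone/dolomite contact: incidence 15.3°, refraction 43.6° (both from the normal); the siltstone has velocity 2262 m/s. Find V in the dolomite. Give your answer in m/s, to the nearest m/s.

5912 m/s

sin 15.3° = 0.2639; sin 43.6° = 0.6896.
V₂ = V₁·(sin θ₂/sin θ₁) = 2262·(0.6896/0.2639) = 5911.63 m/s.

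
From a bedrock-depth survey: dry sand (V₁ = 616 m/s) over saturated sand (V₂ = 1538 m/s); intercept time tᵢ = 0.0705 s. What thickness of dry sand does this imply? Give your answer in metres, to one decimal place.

23.7 m

θ_c = arcsin(616/1538) = 23.61°; cos θ_c = 0.9163.
tᵢ = 2h cos θ_c/V₁ ⇒ h = tᵢ·V₁/(2 cos θ_c) = 0.0705·616/(2·0.9163) = 23.70 m.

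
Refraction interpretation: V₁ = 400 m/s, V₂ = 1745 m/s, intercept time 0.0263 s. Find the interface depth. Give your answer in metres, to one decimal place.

5.4 m

h = tᵢ·V₁·V₂ / (2·√(V₂²−V₁²)).
√(V₂²−V₁²) = √(1745² − 400²) = 1698.5 m/s.
h = 0.0263 s × 400 × 1745 / (2 × 1698.5) = 5.40 m.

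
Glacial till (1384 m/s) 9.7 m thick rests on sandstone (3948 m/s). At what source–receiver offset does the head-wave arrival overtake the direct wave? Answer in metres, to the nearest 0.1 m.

28.0 m

x_cross = 2h·√((V₂+V₁)/(V₂−V₁)).
(V₂+V₁)/(V₂−V₁) = (3948+1384)/(3948−1384) = 2.0796; √ = 1.4421.
x_cross = 2·9.7·1.4421 = 27.98 m.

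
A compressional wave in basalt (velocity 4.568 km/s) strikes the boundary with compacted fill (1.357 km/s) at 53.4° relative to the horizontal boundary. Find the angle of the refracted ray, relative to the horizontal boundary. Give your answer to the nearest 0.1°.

Angle from the normal: 90° − 53.4° = 36.6°.
sin θ₁/V₁ = sin θ₂/V₂ ⇒ sin θ₂ = 1.357·sin 36.6°/4.568 = 1.357·0.5962/4.568 = 0.1771.
θ₂ = arcsin 0.1771 = 10.20° from the normal.
From the interface: 90° − 10.20° = 79.80°.

79.8°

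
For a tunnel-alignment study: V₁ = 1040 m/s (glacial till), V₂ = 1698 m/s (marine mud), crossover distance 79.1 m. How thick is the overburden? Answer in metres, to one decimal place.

19.4 m

h = (x_cross/2)·√((V₂−V₁)/(V₂+V₁)).
(V₂−V₁)/(V₂+V₁) = (1698−1040)/(1698+1040) = 0.2403; √ = 0.4902.
h = (79.1/2)·0.4902 = 19.39 m.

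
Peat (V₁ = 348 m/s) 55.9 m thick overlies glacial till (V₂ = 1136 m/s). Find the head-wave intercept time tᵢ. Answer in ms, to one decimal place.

tᵢ = 2h·√(V₂²−V₁²)/(V₁V₂).
√(V₂²−V₁²) = √(1136²−348²) = 1081.4 m/s.
tᵢ = 2·55.9·1081.4/(348·1136) = 0.30582 s.

305.8 ms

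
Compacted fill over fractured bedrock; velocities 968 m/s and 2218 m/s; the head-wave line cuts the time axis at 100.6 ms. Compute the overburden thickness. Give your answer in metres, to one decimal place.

h = tᵢ·V₁·V₂ / (2·√(V₂²−V₁²)).
√(V₂²−V₁²) = √(2218² − 968²) = 1995.6 m/s.
h = 0.1006 s × 968 × 2218 / (2 × 1995.6) = 54.12 m.

54.1 m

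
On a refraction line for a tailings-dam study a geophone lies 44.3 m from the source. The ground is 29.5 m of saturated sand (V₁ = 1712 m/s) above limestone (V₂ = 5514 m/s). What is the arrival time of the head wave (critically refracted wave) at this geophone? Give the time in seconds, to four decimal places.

0.0408 s

t = x/V₂ + 2h·√(V₂²−V₁²)/(V₁V₂).
√(V₂²−V₁²) = √(5514²−1712²) = 5241.5 m/s; delay term = 2·29.5·5241.5/(1712·5514) = 0.03276 s.
t = 44.3/5514 + 0.03276 = 0.04079 s.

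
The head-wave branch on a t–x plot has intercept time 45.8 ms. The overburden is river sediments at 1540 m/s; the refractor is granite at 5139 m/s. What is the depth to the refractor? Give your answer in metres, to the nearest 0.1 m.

h = tᵢ·V₁·V₂ / (2·√(V₂²−V₁²)).
√(V₂²−V₁²) = √(5139² − 1540²) = 4902.8 m/s.
h = 0.0458 s × 1540 × 5139 / (2 × 4902.8) = 36.96 m.

37.0 m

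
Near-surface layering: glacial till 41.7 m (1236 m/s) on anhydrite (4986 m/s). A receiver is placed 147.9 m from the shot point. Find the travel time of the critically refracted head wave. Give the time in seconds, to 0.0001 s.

0.0950 s

θ_c = arcsin(V₁/V₂) = arcsin(1236/4986) = 14.35°, cos θ_c = 0.9688.
Intercept time tᵢ = 2h cos θ_c / V₁ = 2·41.7·0.9688/1236 = 0.06537 s.
t = x/V₂ + tᵢ = 147.9/4986 + 0.06537 = 0.09503 s.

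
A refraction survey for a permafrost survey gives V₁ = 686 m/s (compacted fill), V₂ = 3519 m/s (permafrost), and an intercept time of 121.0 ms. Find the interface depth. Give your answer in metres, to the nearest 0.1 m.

θ_c = arcsin(686/3519) = 11.24°; cos θ_c = 0.9808.
tᵢ = 2h cos θ_c/V₁ ⇒ h = tᵢ·V₁/(2 cos θ_c) = 0.121·686/(2·0.9808) = 42.31 m.

42.3 m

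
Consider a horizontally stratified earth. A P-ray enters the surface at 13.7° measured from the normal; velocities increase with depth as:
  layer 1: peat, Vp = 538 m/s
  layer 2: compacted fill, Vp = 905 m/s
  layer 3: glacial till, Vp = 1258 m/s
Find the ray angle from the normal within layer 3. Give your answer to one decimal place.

33.6°

Snell's law across each interface conserves sin θ / V, so sin θ_3 = V_3·sin θ₁/V₁.
sin θ_3 = 1258 × sin 13.7° / 538 = 0.5538.
θ_3 = 33.63° from the vertical.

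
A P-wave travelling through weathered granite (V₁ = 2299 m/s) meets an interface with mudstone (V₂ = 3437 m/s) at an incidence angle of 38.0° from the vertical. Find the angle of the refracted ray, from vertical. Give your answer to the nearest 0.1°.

Snell's law: sin θ₂ = (V₂/V₁)·sin θ₁ = (3437/2299)·sin 38.0° = 0.9204.
θ₂ = arcsin 0.9204 = 66.99° from the normal.

67.0°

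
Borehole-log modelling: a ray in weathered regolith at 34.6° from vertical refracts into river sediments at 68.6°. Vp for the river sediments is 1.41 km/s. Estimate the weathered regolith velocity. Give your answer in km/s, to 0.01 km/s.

sin 34.6° = 0.5678; sin 68.6° = 0.9311.
V₁ = V₂·(sin θ₁/sin θ₂) = 1.41·(0.5678/0.9311) = 0.86 km/s.

0.86 km/s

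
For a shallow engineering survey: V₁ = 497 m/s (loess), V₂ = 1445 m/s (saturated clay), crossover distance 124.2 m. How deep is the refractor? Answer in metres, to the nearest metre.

43 m

x_cross = 2h·√((V₂+V₁)/(V₂−V₁)) → h = x_cross / (2·√((V₂+V₁)/(V₂−V₁))).
√((V₂+V₁)/(V₂−V₁)) = √((1445+497)/(1445−497)) = 1.4313.
h = 124.2 / (2·1.4313) = 43.39 m.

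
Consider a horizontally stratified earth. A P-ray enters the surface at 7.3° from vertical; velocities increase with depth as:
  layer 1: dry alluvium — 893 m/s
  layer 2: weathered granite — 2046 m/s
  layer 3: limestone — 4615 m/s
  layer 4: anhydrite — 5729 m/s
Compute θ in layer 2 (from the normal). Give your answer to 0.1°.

16.9°

Snell's law across each interface conserves sin θ / V, so sin θ_2 = V_2·sin θ₁/V₁.
sin θ_2 = 2046 × sin 7.3° / 893 = 0.2911.
θ_2 = 16.93° from the vertical.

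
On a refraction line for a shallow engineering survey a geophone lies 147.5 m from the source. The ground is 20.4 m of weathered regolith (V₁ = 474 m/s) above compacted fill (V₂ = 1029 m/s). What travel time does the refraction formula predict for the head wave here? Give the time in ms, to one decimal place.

219.7 ms

θ_c = arcsin(V₁/V₂) = arcsin(474/1029) = 27.43°, cos θ_c = 0.8876.
Intercept time tᵢ = 2h cos θ_c / V₁ = 2·20.4·0.8876/474 = 0.07640 s.
t = x/V₂ + tᵢ = 147.5/1029 + 0.07640 = 0.21974 s.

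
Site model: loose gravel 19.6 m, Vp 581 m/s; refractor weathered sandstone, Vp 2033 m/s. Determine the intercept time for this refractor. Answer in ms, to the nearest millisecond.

θ_c = arcsin(V₁/V₂) = arcsin(581/2033) = 16.61°; cos θ_c = 0.9583.
tᵢ = 2h·cos θ_c / V₁ = 2·19.6·0.9583 / 581 = 0.06466 s.

65 ms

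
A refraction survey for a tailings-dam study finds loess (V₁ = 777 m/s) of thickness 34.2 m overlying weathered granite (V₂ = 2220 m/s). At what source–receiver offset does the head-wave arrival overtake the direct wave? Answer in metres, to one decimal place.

x_cross = 2h·√((V₂+V₁)/(V₂−V₁)).
(V₂+V₁)/(V₂−V₁) = (2220+777)/(2220−777) = 2.0769; √ = 1.4412.
x_cross = 2·34.2·1.4412 = 98.57 m.

98.6 m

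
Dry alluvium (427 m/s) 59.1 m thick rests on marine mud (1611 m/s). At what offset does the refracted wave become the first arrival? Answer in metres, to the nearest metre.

θ_c = arcsin(427/1611) = 15.37°, so cos θ_c = 0.9642 and tᵢ = 2h cos θ_c/V₁ = 0.2669 s.
At crossover x/V₁ = x/V₂ + tᵢ ⇒ x = tᵢ/(1/V₁ − 1/V₂) = 0.26691/(2.3419e-03 − 6.2073e-04) = 155.08 m.

155 m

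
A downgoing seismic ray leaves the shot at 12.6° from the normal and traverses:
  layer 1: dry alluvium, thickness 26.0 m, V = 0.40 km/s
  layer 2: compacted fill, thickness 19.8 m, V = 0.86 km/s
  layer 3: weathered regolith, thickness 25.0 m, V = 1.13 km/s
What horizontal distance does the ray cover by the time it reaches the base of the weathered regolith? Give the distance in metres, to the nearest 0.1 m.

p = sin θ₁/V₁ = sin 12.6°/0.40 = 5.4536e-01 s/km is conserved through the stack.
Layer 1: θ = 12.60°; offset = 26.0·tan 12.60° = 5.812 m.
Layer 2: sin θ = p·0.86 = 0.4690 → θ = 27.97°; offset = 19.8·tan 27.97° = 10.515 m.
Layer 3: sin θ = p·1.13 = 0.6163 → θ = 38.04°; offset = 25.0·tan 38.04° = 19.562 m.
Σ offsets = 35.889 m.

35.9 m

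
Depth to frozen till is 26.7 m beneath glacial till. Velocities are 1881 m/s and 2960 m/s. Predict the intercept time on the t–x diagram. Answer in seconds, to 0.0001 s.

θ_c = arcsin(V₁/V₂) = arcsin(1881/2960) = 39.46°; cos θ_c = 0.7721.
tᵢ = 2h·cos θ_c / V₁ = 2·26.7·0.7721 / 1881 = 0.02192 s.

0.0219 s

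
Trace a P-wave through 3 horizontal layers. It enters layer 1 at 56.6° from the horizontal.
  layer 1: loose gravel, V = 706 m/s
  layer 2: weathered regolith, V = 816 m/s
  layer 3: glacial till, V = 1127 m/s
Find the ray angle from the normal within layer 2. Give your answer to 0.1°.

39.5°

From the normal: θ₁ = 90° − 56.6° = 33.4°.
Ray parameter p = sin 33.4° / 706 = 7.7972e-04 s/m.
sin θ_2 = p·V_2 = 7.7972e-04 × 816 = 0.6362.
θ_2 = 39.51° from the vertical.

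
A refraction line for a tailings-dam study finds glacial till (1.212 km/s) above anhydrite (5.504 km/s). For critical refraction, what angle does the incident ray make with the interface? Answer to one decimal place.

At critical incidence the refracted ray runs along the interface (θ₂ = 90°), so sin θ_c = V₁/V₂.
θ_c = arcsin(1.212/5.504) = arcsin 0.2202 = 12.72°.
Measured from the interface: 90° − 12.72° = 77.28°.

77.3°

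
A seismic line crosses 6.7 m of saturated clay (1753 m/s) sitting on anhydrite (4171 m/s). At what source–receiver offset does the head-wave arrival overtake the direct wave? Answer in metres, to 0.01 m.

θ_c = arcsin(1753/4171) = 24.85°, so cos θ_c = 0.9074 and tᵢ = 2h cos θ_c/V₁ = 0.0069 s.
At crossover x/V₁ = x/V₂ + tᵢ ⇒ x = tᵢ/(1/V₁ − 1/V₂) = 0.00694/(5.7045e-04 − 2.3975e-04) = 20.97 m.

20.97 m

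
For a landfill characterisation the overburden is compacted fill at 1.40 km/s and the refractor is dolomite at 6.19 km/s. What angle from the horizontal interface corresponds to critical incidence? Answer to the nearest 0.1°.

At critical incidence the refracted ray runs along the interface (θ₂ = 90°), so sin θ_c = V₁/V₂.
θ_c = arcsin(1.40/6.19) = arcsin 0.2262 = 13.07°.
Measured from the interface: 90° − 13.07° = 76.93°.

76.9°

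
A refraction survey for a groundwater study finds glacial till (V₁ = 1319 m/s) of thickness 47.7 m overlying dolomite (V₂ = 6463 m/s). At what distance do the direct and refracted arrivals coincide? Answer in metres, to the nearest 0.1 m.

117.3 m

x_cross = 2h·√((V₂+V₁)/(V₂−V₁)).
(V₂+V₁)/(V₂−V₁) = (6463+1319)/(6463−1319) = 1.5128; √ = 1.2300.
x_cross = 2·47.7·1.2300 = 117.34 m.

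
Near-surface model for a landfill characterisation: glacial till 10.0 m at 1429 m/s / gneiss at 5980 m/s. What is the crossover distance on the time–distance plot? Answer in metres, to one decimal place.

25.5 m

θ_c = arcsin(1429/5980) = 13.83°, so cos θ_c = 0.9710 and tᵢ = 2h cos θ_c/V₁ = 0.0136 s.
At crossover x/V₁ = x/V₂ + tᵢ ⇒ x = tᵢ/(1/V₁ − 1/V₂) = 0.01359/(6.9979e-04 − 1.6722e-04) = 25.52 m.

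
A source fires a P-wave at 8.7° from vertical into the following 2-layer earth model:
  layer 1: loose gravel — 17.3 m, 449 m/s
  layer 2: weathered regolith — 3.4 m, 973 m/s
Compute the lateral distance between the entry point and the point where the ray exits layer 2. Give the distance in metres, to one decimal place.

3.8 m

Apply Snell's law at each interface; in layer i the horizontal offset is hᵢ·tan θᵢ.
Layer 1: θ = 8.70°; offset = 17.3·tan 8.70° = 2.647 m.
Layer 2: sin θ = 973·sin 8.7°/449 = 0.3278, θ = 19.13°; offset = 3.4·tan 19.13° = 1.180 m.
Summing the layer offsets gives 3.827 m.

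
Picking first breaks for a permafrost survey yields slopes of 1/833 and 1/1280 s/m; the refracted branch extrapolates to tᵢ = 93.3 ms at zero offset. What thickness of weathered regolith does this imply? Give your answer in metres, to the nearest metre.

51 m

h = tᵢ·V₁·V₂ / (2·√(V₂²−V₁²)).
√(V₂²−V₁²) = √(1280² − 833²) = 971.9 m/s.
h = 0.0933 s × 833 × 1280 / (2 × 971.9) = 51.18 m.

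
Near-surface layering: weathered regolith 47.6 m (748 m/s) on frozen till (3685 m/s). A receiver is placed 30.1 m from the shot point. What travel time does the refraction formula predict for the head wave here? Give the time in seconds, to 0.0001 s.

0.1328 s

t = x/V₂ + 2h·√(V₂²−V₁²)/(V₁V₂).
√(V₂²−V₁²) = √(3685²−748²) = 3608.3 m/s; delay term = 2·47.6·3608.3/(748·3685) = 0.12462 s.
t = 30.1/3685 + 0.12462 = 0.13279 s.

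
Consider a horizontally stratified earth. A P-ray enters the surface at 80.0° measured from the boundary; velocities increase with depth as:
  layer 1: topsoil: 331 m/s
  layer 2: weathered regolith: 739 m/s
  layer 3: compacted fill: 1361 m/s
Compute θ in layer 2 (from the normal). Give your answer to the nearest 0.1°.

22.8°

From the normal: θ₁ = 90° − 80.0° = 10.0°.
Ray parameter p = sin 10.0° / 331 = 5.2462e-04 s/m.
sin θ_2 = p·V_2 = 5.2462e-04 × 739 = 0.3877.
θ_2 = 22.81° from the vertical.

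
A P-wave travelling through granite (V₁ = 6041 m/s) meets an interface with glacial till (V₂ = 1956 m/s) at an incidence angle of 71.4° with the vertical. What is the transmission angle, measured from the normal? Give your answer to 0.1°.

Snell's law: sin θ₂ = (V₂/V₁)·sin θ₁ = (1956/6041)·sin 71.4° = 0.3069.
θ₂ = arcsin 0.3069 = 17.87° from the normal.

17.9°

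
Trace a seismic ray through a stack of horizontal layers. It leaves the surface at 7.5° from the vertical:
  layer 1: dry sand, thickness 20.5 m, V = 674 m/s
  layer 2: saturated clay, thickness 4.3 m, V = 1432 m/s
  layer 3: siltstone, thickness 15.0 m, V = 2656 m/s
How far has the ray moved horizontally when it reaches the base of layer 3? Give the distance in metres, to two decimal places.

Apply Snell's law at each interface; in layer i the horizontal offset is hᵢ·tan θᵢ.
Layer 1: θ = 7.50°; offset = 20.5·tan 7.50° = 2.6989 m.
Layer 2: sin θ = 1432·sin 7.5°/674 = 0.2773, θ = 16.10°; offset = 4.3·tan 16.10° = 1.2412 m.
Layer 3: sin θ = 2656·sin 7.5°/674 = 0.5144, θ = 30.95°; offset = 15.0·tan 30.95° = 8.9967 m.
Σ offsets = 12.9368 m.

12.94 m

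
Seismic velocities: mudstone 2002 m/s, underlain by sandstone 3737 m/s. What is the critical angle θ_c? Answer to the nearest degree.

Critical incidence: sin θ_c = V₁/V₂ = 2002/3737 = 0.5357.
θ_c = arcsin 0.5357 = 32.39°.

32°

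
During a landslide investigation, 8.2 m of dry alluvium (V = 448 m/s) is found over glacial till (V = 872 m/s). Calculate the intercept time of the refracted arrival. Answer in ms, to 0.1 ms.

31.4 ms

θ_c = arcsin(V₁/V₂) = arcsin(448/872) = 30.91°; cos θ_c = 0.8579.
tᵢ = 2h·cos θ_c / V₁ = 2·8.2·0.8579 / 448 = 0.03141 s.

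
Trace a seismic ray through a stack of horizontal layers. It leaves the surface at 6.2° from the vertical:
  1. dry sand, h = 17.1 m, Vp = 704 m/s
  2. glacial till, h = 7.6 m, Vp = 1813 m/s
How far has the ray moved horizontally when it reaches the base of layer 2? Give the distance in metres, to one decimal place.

4.1 m

Apply Snell's law at each interface; in layer i the horizontal offset is hᵢ·tan θᵢ.
Layer 1: θ = 6.20°; offset = 17.1·tan 6.20° = 1.858 m.
Layer 2: sin θ = 1813·sin 6.2°/704 = 0.2781, θ = 16.15°; offset = 7.6·tan 16.15° = 2.201 m.
Σ offsets = 4.058 m.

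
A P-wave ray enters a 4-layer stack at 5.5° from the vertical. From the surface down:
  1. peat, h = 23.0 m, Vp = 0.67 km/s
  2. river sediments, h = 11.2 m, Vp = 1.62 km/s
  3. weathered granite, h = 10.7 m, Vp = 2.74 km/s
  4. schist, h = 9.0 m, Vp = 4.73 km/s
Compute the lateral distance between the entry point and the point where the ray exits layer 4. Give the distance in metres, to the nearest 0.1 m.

17.7 m

Apply Snell's law at each interface; in layer i the horizontal offset is hᵢ·tan θᵢ.
Layer 1: θ = 5.50°; offset = 23.0·tan 5.50° = 2.215 m.
Layer 2: sin θ = 1.62·sin 5.5°/0.67 = 0.2317, θ = 13.40°; offset = 11.2·tan 13.40° = 2.668 m.
Layer 3: sin θ = 2.74·sin 5.5°/0.67 = 0.3920, θ = 23.08°; offset = 10.7·tan 23.08° = 4.559 m.
Layer 4: sin θ = 4.73·sin 5.5°/0.67 = 0.6766, θ = 42.58°; offset = 9.0·tan 42.58° = 8.271 m.
Total horizontal offset = 17.712 m.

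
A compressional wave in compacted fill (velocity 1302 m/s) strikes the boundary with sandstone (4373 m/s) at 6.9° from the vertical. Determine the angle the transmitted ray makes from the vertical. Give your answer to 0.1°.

sin θ₁/V₁ = sin θ₂/V₂ ⇒ sin θ₂ = 4373·sin 6.9°/1302 = 4373·0.1201/1302 = 0.4035.
θ₂ = arcsin 0.4035 = 23.80° from the normal.

23.8°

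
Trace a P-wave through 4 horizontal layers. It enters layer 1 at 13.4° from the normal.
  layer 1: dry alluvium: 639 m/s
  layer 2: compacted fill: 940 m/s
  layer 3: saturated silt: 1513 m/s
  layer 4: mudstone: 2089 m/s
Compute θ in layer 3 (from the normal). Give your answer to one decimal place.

Snell's law across each interface conserves sin θ / V, so sin θ_3 = V_3·sin θ₁/V₁.
sin θ_3 = 1513 × sin 13.4° / 639 = 0.5487.
θ_3 = arcsin 0.5487 = 33.28°.

33.3°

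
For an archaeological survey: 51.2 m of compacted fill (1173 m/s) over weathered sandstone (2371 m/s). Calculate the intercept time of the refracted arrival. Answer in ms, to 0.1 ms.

tᵢ = 2h·√(V₂²−V₁²)/(V₁V₂).
√(V₂²−V₁²) = √(2371²−1173²) = 2060.5 m/s.
tᵢ = 2·51.2·2060.5/(1173·2371) = 0.07587 s.

75.9 ms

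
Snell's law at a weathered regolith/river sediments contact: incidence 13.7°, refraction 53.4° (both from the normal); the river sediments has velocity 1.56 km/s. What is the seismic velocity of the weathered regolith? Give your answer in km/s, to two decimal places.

0.46 km/s

sin 13.7° = 0.2368; sin 53.4° = 0.8028.
V₁ = V₂·(sin θ₁/sin θ₂) = 1.56·(0.2368/0.8028) = 0.46 km/s.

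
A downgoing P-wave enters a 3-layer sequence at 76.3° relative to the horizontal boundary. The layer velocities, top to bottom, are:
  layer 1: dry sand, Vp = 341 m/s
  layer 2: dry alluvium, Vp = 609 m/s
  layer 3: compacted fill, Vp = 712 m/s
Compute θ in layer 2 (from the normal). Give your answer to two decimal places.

25.02°

From the normal: θ₁ = 90° − 76.3° = 13.7°.
Ray parameter p = sin 13.7° / 341 = 6.9454e-04 s/m.
sin θ_2 = p·V_2 = 6.9454e-04 × 609 = 0.4230.
θ_2 = arcsin 0.4230 = 25.02°.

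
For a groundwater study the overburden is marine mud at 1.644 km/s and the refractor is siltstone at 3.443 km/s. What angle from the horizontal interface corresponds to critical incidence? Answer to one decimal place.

At critical incidence the refracted ray runs along the interface (θ₂ = 90°), so sin θ_c = V₁/V₂.
θ_c = arcsin(1.644/3.443) = arcsin 0.4775 = 28.52°.
Measured from the interface: 90° − 28.52° = 61.48°.

61.5°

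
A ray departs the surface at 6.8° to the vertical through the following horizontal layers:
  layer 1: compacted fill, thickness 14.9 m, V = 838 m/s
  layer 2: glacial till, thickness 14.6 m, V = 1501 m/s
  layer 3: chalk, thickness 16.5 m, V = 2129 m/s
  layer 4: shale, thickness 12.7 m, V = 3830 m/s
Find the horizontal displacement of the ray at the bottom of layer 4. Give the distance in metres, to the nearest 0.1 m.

Ray parameter p = sin 6.8° / 838 m/s = 1.4129e-04 s/m.
Layer 1: θ = 6.80°; offset = 14.9·tan 6.80° = 1.777 m.
Layer 2: sin θ = p·1501 = 0.2121 → θ = 12.24°; offset = 14.6·tan 12.24° = 3.168 m.
Layer 3: sin θ = p·2129 = 0.3008 → θ = 17.51°; offset = 16.5·tan 17.51° = 5.204 m.
Layer 4: sin θ = p·3830 = 0.5412 → θ = 32.76°; offset = 12.7·tan 32.76° = 8.173 m.
Summing the layer offsets gives 18.322 m.

18.3 m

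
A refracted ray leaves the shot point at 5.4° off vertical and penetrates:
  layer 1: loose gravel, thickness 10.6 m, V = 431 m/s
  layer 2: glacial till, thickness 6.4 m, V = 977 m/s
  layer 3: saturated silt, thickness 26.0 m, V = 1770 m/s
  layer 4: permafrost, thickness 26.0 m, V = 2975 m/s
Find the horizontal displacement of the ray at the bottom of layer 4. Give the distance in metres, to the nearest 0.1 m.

p = sin θ₁/V₁ = sin 5.4°/431 = 2.1835e-04 s/m is conserved through the stack.
Layer 1: θ = 5.40°; offset = 10.6·tan 5.40° = 1.002 m.
Layer 2: sin θ = p·977 = 0.2133 → θ = 12.32°; offset = 6.4·tan 12.32° = 1.397 m.
Layer 3: sin θ = p·1770 = 0.3865 → θ = 22.74°; offset = 26.0·tan 22.74° = 10.895 m.
Layer 4: sin θ = p·2975 = 0.6496 → θ = 40.51°; offset = 26.0·tan 40.51° = 22.214 m.
Σ offsets = 35.509 m.

35.5 m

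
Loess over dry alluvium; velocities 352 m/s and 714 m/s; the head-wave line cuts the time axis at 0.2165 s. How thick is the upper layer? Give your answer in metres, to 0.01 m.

θ_c = arcsin(352/714) = 29.54°; cos θ_c = 0.8700.
tᵢ = 2h cos θ_c/V₁ ⇒ h = tᵢ·V₁/(2 cos θ_c) = 0.2165·352/(2·0.8700) = 43.80 m.

43.80 m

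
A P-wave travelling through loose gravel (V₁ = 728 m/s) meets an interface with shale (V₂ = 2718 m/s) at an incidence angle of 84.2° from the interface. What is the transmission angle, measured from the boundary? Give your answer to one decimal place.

67.8°

Convert to the normal: θ₁ = 90° − 84.2° = 5.8°.
Snell's law: sin θ₂ = (V₂/V₁)·sin θ₁ = (2718/728)·sin 5.8° = 0.3773.
θ₂ = sin⁻¹(0.3773) = 22.17° (from vertical).
From the interface: 90° − 22.17° = 67.83°.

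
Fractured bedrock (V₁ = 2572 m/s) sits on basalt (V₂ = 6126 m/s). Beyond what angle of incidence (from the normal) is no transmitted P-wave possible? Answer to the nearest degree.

At critical incidence the refracted ray runs along the interface (θ₂ = 90°), so sin θ_c = V₁/V₂.
θ_c = arcsin(2572/6126) = arcsin 0.4198 = 24.83°.

25°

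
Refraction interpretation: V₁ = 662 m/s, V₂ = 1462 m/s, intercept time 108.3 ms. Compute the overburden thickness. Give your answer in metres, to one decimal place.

40.2 m

h = tᵢ·V₁·V₂ / (2·√(V₂²−V₁²)).
√(V₂²−V₁²) = √(1462² − 662²) = 1303.5 m/s.
h = 0.1083 s × 662 × 1462 / (2 × 1303.5) = 40.21 m.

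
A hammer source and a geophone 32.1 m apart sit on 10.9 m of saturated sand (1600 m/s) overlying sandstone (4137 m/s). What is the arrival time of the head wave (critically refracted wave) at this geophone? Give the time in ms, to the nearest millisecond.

θ_c = arcsin(V₁/V₂) = arcsin(1600/4137) = 22.75°, cos θ_c = 0.9222.
Intercept time tᵢ = 2h cos θ_c / V₁ = 2·10.9·0.9222/1600 = 0.01256 s.
t = x/V₂ + tᵢ = 32.1/4137 + 0.01256 = 0.02032 s.

20 ms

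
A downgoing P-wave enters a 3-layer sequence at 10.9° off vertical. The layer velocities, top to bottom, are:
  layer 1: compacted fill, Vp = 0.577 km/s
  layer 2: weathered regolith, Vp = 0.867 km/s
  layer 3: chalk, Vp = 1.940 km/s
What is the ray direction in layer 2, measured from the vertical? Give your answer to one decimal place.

Snell's law across each interface conserves sin θ / V, so sin θ_2 = V_2·sin θ₁/V₁.
sin θ_2 = 0.867 × sin 10.9° / 0.577 = 0.2841.
θ_2 = arcsin 0.2841 = 16.51°.

16.5°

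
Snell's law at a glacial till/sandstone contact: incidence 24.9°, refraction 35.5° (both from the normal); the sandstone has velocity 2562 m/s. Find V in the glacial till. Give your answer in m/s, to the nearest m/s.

1858 m/s

Snell's law: sin 24.9°/V₁ = sin 35.5°/V₂.
V₁ = V₂·sin 24.9°/sin 35.5° = 2562 × 0.7250 = 1857.57 m/s.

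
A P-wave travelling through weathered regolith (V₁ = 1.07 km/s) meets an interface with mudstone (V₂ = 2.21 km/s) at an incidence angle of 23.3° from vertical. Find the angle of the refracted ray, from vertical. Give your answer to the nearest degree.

55°

Snell's law: sin θ₂ = (V₂/V₁)·sin θ₁ = (2.21/1.07)·sin 23.3° = 0.8170.
θ₂ = sin⁻¹(0.8170) = 54.78° (from vertical).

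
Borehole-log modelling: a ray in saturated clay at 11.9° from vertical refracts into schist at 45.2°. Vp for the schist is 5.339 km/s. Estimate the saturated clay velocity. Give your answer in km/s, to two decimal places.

1.55 km/s

Snell's law: sin 11.9°/V₁ = sin 45.2°/V₂.
V₁ = V₂·sin 11.9°/sin 45.2° = 5.339 × 0.2906 = 1.55 km/s.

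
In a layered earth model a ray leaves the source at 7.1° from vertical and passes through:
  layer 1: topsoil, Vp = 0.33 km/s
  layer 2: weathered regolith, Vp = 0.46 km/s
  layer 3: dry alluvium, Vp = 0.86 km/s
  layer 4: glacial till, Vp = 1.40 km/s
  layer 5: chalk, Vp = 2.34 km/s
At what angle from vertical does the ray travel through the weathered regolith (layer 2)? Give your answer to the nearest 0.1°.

Ray parameter p = sin 7.1° / 0.33 = 3.7455e-01 s/km.
sin θ_2 = p·V_2 = 3.7455e-01 × 0.46 = 0.1723.
θ_2 = arcsin 0.1723 = 9.92°.

9.9°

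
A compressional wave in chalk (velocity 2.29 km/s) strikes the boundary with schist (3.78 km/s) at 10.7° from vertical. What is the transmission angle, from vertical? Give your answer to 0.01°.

17.85°

sin θ₁/V₁ = sin θ₂/V₂ ⇒ sin θ₂ = 3.78·sin 10.7°/2.29 = 3.78·0.1857/2.29 = 0.3065.
θ₂ = sin⁻¹(0.3065) = 17.85° (from vertical).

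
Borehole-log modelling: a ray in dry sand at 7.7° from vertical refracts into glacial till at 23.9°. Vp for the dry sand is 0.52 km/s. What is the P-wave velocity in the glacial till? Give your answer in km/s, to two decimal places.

sin 7.7° = 0.1340; sin 23.9° = 0.4051.
V₂ = V₁·(sin θ₂/sin θ₁) = 0.52·(0.4051/0.1340) = 1.57 km/s.

1.57 km/s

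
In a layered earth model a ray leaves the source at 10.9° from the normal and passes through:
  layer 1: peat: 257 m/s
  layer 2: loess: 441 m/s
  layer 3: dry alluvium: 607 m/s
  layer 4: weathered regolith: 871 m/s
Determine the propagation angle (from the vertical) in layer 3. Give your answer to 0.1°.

Ray parameter p = sin 10.9° / 257 = 7.3578e-04 s/m.
sin θ_3 = p·V_3 = 7.3578e-04 × 607 = 0.4466.
θ_3 = arcsin 0.4466 = 26.53°.

26.5°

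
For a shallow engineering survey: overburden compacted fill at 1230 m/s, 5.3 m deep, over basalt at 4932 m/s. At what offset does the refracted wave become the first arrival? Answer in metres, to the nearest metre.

θ_c = arcsin(1230/4932) = 14.44°, so cos θ_c = 0.9684 and tᵢ = 2h cos θ_c/V₁ = 0.0083 s.
At crossover x/V₁ = x/V₂ + tᵢ ⇒ x = tᵢ/(1/V₁ − 1/V₂) = 0.00835/(8.1301e-04 − 2.0276e-04) = 13.68 m.

14 m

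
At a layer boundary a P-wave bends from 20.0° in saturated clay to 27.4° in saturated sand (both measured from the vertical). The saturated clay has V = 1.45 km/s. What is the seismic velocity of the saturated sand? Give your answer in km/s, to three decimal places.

sin 20.0° = 0.3420; sin 27.4° = 0.4602.
V₂ = V₁·(sin θ₂/sin θ₁) = 1.45·(0.4602/0.3420) = 1.951 km/s.

1.951 km/s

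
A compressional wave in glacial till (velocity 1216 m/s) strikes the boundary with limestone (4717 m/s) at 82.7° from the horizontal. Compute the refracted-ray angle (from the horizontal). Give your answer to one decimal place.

60.5°

Angle from the normal: 90° − 82.7° = 7.3°.
Snell's law: sin θ₂ = (V₂/V₁)·sin θ₁ = (4717/1216)·sin 7.3° = 0.4929.
θ₂ = arcsin 0.4929 = 29.53° from the normal.
From the interface: 90° − 29.53° = 60.47°.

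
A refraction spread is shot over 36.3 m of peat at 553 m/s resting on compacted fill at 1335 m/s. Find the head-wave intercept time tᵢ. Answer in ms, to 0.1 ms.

119.5 ms

tᵢ = 2h·√(V₂²−V₁²)/(V₁V₂).
√(V₂²−V₁²) = √(1335²−553²) = 1215.1 m/s.
tᵢ = 2·36.3·1215.1/(553·1335) = 0.11949 s.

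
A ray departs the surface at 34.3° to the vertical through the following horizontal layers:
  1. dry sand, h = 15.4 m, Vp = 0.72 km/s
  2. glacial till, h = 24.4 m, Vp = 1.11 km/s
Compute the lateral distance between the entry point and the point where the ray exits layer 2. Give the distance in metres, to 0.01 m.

53.31 m

p = sin θ₁/V₁ = sin 34.3°/0.72 = 7.8268e-01 s/km is conserved through the stack.
Layer 1: θ = 34.30°; offset = 15.4·tan 34.30° = 10.5052 m.
Layer 2: sin θ = p·1.11 = 0.8688 → θ = 60.32°; offset = 24.4·tan 60.32° = 42.8054 m.
Σ offsets = 53.3106 m.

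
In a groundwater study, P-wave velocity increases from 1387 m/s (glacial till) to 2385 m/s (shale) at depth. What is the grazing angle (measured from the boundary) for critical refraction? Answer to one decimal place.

54.4°

Critical incidence: sin θ_c = V₁/V₂ = 1387/2385 = 0.5816.
θ_c = arcsin 0.5816 = 35.56°.
Measured from the interface: 90° − 35.56° = 54.44°.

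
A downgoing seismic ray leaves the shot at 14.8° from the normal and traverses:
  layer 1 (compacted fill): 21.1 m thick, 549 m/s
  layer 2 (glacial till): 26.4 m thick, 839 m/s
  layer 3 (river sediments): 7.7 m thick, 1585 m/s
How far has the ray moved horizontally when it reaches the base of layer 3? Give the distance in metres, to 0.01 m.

25.18 m

p = sin θ₁/V₁ = sin 14.8°/549 = 4.6529e-04 s/m is conserved through the stack.
Layer 1: θ = 14.80°; offset = 21.1·tan 14.80° = 5.5749 m.
Layer 2: sin θ = p·839 = 0.3904 → θ = 22.98°; offset = 26.4·tan 22.98° = 11.1943 m.
Layer 3: sin θ = p·1585 = 0.7375 → θ = 47.52°; offset = 7.7·tan 47.52° = 8.4084 m.
Σ offsets = 25.1775 m.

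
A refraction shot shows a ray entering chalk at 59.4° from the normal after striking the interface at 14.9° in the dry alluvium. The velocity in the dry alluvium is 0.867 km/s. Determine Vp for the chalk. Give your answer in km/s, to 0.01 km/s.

2.90 km/s

Snell's law: sin 14.9°/V₁ = sin 59.4°/V₂.
V₂ = V₁·sin 59.4°/sin 14.9° = 0.867 × 3.3475 = 2.90 km/s.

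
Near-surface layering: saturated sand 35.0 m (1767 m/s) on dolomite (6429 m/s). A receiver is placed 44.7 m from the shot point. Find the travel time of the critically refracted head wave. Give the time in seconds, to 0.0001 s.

0.0450 s

θ_c = arcsin(V₁/V₂) = arcsin(1767/6429) = 15.95°, cos θ_c = 0.9615.
Intercept time tᵢ = 2h cos θ_c / V₁ = 2·35.0·0.9615/1767 = 0.03809 s.
t = x/V₂ + tᵢ = 44.7/6429 + 0.03809 = 0.04504 s.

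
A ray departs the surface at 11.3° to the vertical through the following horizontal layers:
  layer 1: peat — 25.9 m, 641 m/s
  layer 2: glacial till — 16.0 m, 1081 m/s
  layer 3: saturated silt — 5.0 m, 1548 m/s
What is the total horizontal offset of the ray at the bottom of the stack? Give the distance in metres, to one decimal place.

13.5 m

p = sin θ₁/V₁ = sin 11.3°/641 = 3.0569e-04 s/m is conserved through the stack.
Layer 1: θ = 11.30°; offset = 25.9·tan 11.30° = 5.175 m.
Layer 2: sin θ = p·1081 = 0.3304 → θ = 19.30°; offset = 16.0·tan 19.30° = 5.602 m.
Layer 3: sin θ = p·1548 = 0.4732 → θ = 28.24°; offset = 5.0·tan 28.24° = 2.686 m.
Σ offsets = 13.463 m.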